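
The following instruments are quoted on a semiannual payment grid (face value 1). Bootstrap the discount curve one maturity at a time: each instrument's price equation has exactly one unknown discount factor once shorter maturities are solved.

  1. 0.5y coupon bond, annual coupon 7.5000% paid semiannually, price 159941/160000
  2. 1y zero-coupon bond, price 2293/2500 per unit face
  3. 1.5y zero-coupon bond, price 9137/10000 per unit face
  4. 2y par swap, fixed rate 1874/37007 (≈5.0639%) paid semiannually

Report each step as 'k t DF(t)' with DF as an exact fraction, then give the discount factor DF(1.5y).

step 1 [0.5y] bond c/2=3/80: DF=(159941/160000 − 3/80·(0))/(1+3/80) = 1927/2000 ≈ 0.963500
step 2 [1y] zero: DF = P = 2293/2500 ≈ 0.917200
step 3 [1.5y] zero: DF = P = 9137/10000 ≈ 0.913700
step 4 [2y] swap r/2=937/37007: DF=(1 − 937/37007·(0.963500+0.917200+0.913700))/(1+937/37007) = 9063/10000 ≈ 0.906300

1 1/2 1927/2000
2 1 2293/2500
3 3/2 9137/10000
4 2 9063/10000
DF(1.5y) = 9137/10000 ≈ 0.913700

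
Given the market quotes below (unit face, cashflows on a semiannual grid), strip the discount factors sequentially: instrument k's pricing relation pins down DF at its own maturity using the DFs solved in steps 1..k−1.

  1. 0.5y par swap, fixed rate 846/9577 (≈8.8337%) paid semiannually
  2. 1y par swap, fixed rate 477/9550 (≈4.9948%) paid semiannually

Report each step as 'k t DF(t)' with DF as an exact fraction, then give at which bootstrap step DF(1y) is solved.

1 1/2 9577/10000
2 1 9523/10000
DF(1y) is solved at step 2

step 1 [0.5y] swap r/2=423/9577: DF=(1 − 423/9577·(0))/(1+423/9577) = 9577/10000 ≈ 0.957700
step 2 [1y] swap r/2=477/19100: DF=(1 − 477/19100·(0.957700))/(1+477/19100) = 9523/10000 ≈ 0.952300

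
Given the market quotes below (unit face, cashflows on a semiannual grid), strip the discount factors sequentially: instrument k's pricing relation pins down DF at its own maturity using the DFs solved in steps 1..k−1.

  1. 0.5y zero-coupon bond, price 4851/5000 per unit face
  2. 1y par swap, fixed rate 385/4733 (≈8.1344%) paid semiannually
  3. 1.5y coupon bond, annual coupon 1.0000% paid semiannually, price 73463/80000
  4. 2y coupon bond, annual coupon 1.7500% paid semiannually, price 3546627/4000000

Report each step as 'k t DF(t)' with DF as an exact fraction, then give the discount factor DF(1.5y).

1 1/2 4851/5000
2 1 923/1000
3 3/2 9043/10000
4 2 8547/10000
DF(1.5y) = 9043/10000 ≈ 0.904300

step 1 [0.5y] zero: DF = P = 4851/5000 ≈ 0.970200
step 2 [1y] swap r/2=385/9466: DF=(1 − 385/9466·(0.970200))/(1+385/9466) = 923/1000 ≈ 0.923000
step 3 [1.5y] bond c/2=1/200: DF=(73463/80000 − 1/200·(0.970200+0.923000))/(1+1/200) = 9043/10000 ≈ 0.904300
step 4 [2y] bond c/2=7/800: DF=(3546627/4000000 − 7/800·(0.970200+0.923000+0.904300))/(1+7/800) = 8547/10000 ≈ 0.854700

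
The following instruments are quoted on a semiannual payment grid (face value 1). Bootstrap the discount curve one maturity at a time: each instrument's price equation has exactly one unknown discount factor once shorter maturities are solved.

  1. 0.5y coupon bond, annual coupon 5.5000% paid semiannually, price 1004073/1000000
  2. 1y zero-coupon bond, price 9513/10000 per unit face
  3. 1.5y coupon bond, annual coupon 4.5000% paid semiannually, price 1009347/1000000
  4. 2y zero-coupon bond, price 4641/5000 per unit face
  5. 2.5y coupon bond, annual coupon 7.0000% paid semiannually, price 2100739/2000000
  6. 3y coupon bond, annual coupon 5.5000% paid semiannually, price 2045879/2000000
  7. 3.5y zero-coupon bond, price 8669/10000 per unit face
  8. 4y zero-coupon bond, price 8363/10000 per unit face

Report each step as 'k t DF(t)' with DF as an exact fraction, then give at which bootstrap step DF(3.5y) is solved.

step 1 [0.5y] bond c/2=11/400: DF=(1004073/1000000 − 11/400·(0))/(1+11/400) = 2443/2500 ≈ 0.977200
step 2 [1y] zero: DF = P = 9513/10000 ≈ 0.951300
step 3 [1.5y] bond c/2=9/400: DF=(1009347/1000000 − 9/400·(0.977200+0.951300))/(1+9/400) = 9447/10000 ≈ 0.944700
step 4 [2y] zero: DF = P = 4641/5000 ≈ 0.928200
step 5 [2.5y] bond c/2=7/200: DF=(2100739/2000000 − 7/200·(0.977200+0.951300+0.944700+0.928200))/(1+7/200) = 8863/10000 ≈ 0.886300
step 6 [3y] bond c/2=11/400: DF=(2045879/2000000 − 11/400·(0.977200+0.951300+0.944700+0.928200+0.886300))/(1+11/400) = 8701/10000 ≈ 0.870100
step 7 [3.5y] zero: DF = P = 8669/10000 ≈ 0.866900
step 8 [4y] zero: DF = P = 8363/10000 ≈ 0.836300

1 1/2 2443/2500
2 1 9513/10000
3 3/2 9447/10000
4 2 4641/5000
5 5/2 8863/10000
6 3 8701/10000
7 7/2 8669/10000
8 4 8363/10000
DF(3.5y) is solved at step 7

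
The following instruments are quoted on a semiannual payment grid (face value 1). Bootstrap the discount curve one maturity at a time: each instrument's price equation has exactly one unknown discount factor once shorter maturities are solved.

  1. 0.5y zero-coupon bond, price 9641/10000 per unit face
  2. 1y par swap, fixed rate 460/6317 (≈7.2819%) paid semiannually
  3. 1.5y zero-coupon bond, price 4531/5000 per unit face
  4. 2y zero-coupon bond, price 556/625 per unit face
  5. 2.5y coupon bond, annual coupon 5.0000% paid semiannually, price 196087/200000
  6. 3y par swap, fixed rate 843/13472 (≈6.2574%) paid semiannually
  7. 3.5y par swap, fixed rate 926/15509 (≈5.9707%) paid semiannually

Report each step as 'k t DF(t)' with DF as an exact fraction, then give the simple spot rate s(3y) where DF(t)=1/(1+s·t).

step 1 [0.5y] zero: DF = P = 9641/10000 ≈ 0.964100
step 2 [1y] swap r/2=230/6317: DF=(1 − 230/6317·(0.964100))/(1+230/6317) = 931/1000 ≈ 0.931000
step 3 [1.5y] zero: DF = P = 4531/5000 ≈ 0.906200
step 4 [2y] zero: DF = P = 556/625 ≈ 0.889600
step 5 [2.5y] bond c/2=1/40: DF=(196087/200000 − 1/40·(0.964100+0.931000+0.906200+0.889600))/(1+1/40) = 1733/2000 ≈ 0.866500
step 6 [3y] swap r/2=843/26944: DF=(1 − 843/26944·(0.964100+0.931000+0.906200+0.889600+0.866500))/(1+843/26944) = 4157/5000 ≈ 0.831400
step 7 [3.5y] swap r/2=463/15509: DF=(1 − 463/15509·(0.964100+0.931000+0.906200+0.889600+0.866500+0.831400))/(1+463/15509) = 2037/2500 ≈ 0.814800

1 1/2 9641/10000
2 1 931/1000
3 3/2 4531/5000
4 2 556/625
5 5/2 1733/2000
6 3 4157/5000
7 7/2 2037/2500
s(3y) = (1/(4157/5000) − 1)/(3) = 281/4157 ≈ 6.7597%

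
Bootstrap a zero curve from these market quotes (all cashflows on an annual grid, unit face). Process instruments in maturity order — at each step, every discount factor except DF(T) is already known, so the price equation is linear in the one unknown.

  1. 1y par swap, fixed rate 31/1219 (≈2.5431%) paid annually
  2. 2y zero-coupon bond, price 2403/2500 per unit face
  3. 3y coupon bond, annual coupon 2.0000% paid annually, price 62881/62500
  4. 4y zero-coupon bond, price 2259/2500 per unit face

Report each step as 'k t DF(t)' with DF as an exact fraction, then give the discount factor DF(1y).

1 1 1219/1250
2 2 2403/2500
3 3 2371/2500
4 4 2259/2500
DF(1y) = 1219/1250 ≈ 0.975200

step 1 [1y] swap r/1=31/1219: DF=(1 − 31/1219·(0))/(1+31/1219) = 1219/1250 ≈ 0.975200
step 2 [2y] zero: DF = P = 2403/2500 ≈ 0.961200
step 3 [3y] bond c/1=1/50: DF=(62881/62500 − 1/50·(0.975200+0.961200))/(1+1/50) = 2371/2500 ≈ 0.948400
step 4 [4y] zero: DF = P = 2259/2500 ≈ 0.903600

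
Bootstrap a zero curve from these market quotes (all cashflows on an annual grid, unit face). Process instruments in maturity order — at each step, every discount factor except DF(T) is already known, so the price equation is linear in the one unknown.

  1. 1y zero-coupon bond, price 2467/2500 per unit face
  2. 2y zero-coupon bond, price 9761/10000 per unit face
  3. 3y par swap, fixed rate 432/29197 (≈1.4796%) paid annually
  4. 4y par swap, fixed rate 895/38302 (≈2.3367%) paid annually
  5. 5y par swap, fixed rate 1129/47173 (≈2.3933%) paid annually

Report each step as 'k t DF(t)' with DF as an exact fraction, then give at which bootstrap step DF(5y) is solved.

1 1 2467/2500
2 2 9761/10000
3 3 598/625
4 4 1821/2000
5 5 8871/10000
DF(5y) is solved at step 5

step 1 [1y] zero: DF = P = 2467/2500 ≈ 0.986800
step 2 [2y] zero: DF = P = 9761/10000 ≈ 0.976100
step 3 [3y] swap r/1=432/29197: DF=(1 − 432/29197·(0.986800+0.976100))/(1+432/29197) = 598/625 ≈ 0.956800
step 4 [4y] swap r/1=895/38302: DF=(1 − 895/38302·(0.986800+0.976100+0.956800))/(1+895/38302) = 1821/2000 ≈ 0.910500
step 5 [5y] swap r/1=1129/47173: DF=(1 − 1129/47173·(0.986800+0.976100+0.956800+0.910500))/(1+1129/47173) = 8871/10000 ≈ 0.887100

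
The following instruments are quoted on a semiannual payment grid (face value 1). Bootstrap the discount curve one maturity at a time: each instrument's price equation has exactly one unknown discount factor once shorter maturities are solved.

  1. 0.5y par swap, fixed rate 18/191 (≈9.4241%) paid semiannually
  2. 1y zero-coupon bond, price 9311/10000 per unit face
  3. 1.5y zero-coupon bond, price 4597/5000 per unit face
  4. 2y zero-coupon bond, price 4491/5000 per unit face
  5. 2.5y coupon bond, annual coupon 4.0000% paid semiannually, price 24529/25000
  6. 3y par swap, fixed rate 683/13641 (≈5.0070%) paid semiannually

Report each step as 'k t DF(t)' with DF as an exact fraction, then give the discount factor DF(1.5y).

step 1 [0.5y] swap r/2=9/191: DF=(1 − 9/191·(0))/(1+9/191) = 191/200 ≈ 0.955000
step 2 [1y] zero: DF = P = 9311/10000 ≈ 0.931100
step 3 [1.5y] zero: DF = P = 4597/5000 ≈ 0.919400
step 4 [2y] zero: DF = P = 4491/5000 ≈ 0.898200
step 5 [2.5y] bond c/2=1/50: DF=(24529/25000 − 1/50·(0.955000+0.931100+0.919400+0.898200))/(1+1/50) = 8893/10000 ≈ 0.889300
step 6 [3y] swap r/2=683/27282: DF=(1 − 683/27282·(0.955000+0.931100+0.919400+0.898200+0.889300))/(1+683/27282) = 4317/5000 ≈ 0.863400

1 1/2 191/200
2 1 9311/10000
3 3/2 4597/5000
4 2 4491/5000
5 5/2 8893/10000
6 3 4317/5000
DF(1.5y) = 4597/5000 ≈ 0.919400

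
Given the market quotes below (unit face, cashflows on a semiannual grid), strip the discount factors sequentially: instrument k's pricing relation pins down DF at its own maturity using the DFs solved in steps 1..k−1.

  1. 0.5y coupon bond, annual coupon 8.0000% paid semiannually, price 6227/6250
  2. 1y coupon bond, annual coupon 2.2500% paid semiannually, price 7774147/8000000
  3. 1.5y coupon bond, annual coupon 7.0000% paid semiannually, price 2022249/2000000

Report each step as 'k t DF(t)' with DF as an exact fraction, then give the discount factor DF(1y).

1 1/2 479/500
2 1 9503/10000
3 3/2 2281/2500
DF(1y) = 9503/10000 ≈ 0.950300

step 1 [0.5y] bond c/2=1/25: DF=(6227/6250 − 1/25·(0))/(1+1/25) = 479/500 ≈ 0.958000
step 2 [1y] bond c/2=9/800: DF=(7774147/8000000 − 9/800·(0.958000))/(1+9/800) = 9503/10000 ≈ 0.950300
step 3 [1.5y] bond c/2=7/200: DF=(2022249/2000000 − 7/200·(0.958000+0.950300))/(1+7/200) = 2281/2500 ≈ 0.912400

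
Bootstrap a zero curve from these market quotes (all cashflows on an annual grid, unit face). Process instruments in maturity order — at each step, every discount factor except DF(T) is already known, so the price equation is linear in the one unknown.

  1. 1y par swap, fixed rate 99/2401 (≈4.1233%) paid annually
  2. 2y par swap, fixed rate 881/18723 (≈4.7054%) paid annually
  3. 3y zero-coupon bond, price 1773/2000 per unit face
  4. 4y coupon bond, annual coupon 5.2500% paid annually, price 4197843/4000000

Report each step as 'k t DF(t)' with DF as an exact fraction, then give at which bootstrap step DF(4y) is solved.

step 1 [1y] swap r/1=99/2401: DF=(1 − 99/2401·(0))/(1+99/2401) = 2401/2500 ≈ 0.960400
step 2 [2y] swap r/1=881/18723: DF=(1 − 881/18723·(0.960400))/(1+881/18723) = 9119/10000 ≈ 0.911900
step 3 [3y] zero: DF = P = 1773/2000 ≈ 0.886500
step 4 [4y] bond c/1=21/400: DF=(4197843/4000000 − 21/400·(0.960400+0.911900+0.886500))/(1+21/400) = 1719/2000 ≈ 0.859500

1 1 2401/2500
2 2 9119/10000
3 3 1773/2000
4 4 1719/2000
DF(4y) is solved at step 4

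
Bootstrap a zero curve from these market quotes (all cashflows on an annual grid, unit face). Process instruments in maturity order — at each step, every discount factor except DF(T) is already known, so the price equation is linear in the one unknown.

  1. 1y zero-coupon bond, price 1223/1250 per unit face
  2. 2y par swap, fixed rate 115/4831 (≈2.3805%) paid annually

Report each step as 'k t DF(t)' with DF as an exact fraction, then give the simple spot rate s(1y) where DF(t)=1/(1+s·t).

step 1 [1y] zero: DF = P = 1223/1250 ≈ 0.978400
step 2 [2y] swap r/1=115/4831: DF=(1 − 115/4831·(0.978400))/(1+115/4831) = 477/500 ≈ 0.954000

1 1 1223/1250
2 2 477/500
s(1y) = (1/(1223/1250) − 1)/(1) = 27/1223 ≈ 2.2077%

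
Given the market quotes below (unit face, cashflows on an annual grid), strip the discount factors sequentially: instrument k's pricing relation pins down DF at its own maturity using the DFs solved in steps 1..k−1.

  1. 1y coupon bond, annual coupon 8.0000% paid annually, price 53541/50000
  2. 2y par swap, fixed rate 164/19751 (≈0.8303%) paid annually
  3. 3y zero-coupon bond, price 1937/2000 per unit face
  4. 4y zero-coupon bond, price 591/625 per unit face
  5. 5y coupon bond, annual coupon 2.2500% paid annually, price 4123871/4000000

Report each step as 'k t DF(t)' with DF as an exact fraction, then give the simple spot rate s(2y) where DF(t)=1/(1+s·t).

step 1 [1y] bond c/1=2/25: DF=(53541/50000 − 2/25·(0))/(1+2/25) = 1983/2000 ≈ 0.991500
step 2 [2y] swap r/1=164/19751: DF=(1 − 164/19751·(0.991500))/(1+164/19751) = 2459/2500 ≈ 0.983600
step 3 [3y] zero: DF = P = 1937/2000 ≈ 0.968500
step 4 [4y] zero: DF = P = 591/625 ≈ 0.945600
step 5 [5y] bond c/1=9/400: DF=(4123871/4000000 − 9/400·(0.991500+0.983600+0.968500+0.945600))/(1+9/400) = 9227/10000 ≈ 0.922700

1 1 1983/2000
2 2 2459/2500
3 3 1937/2000
4 4 591/625
5 5 9227/10000
s(2y) = (1/(2459/2500) − 1)/(2) = 41/4918 ≈ 0.8337%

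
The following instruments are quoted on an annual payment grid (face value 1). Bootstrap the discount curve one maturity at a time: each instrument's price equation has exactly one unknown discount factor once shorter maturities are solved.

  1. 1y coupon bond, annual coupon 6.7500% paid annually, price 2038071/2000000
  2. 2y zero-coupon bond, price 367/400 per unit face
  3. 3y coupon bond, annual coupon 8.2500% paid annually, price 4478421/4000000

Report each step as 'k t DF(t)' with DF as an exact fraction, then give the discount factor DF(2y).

1 1 4773/5000
2 2 367/400
3 3 2229/2500
DF(2y) = 367/400 ≈ 0.917500

step 1 [1y] bond c/1=27/400: DF=(2038071/2000000 − 27/400·(0))/(1+27/400) = 4773/5000 ≈ 0.954600
step 2 [2y] zero: DF = P = 367/400 ≈ 0.917500
step 3 [3y] bond c/1=33/400: DF=(4478421/4000000 − 33/400·(0.954600+0.917500))/(1+33/400) = 2229/2500 ≈ 0.891600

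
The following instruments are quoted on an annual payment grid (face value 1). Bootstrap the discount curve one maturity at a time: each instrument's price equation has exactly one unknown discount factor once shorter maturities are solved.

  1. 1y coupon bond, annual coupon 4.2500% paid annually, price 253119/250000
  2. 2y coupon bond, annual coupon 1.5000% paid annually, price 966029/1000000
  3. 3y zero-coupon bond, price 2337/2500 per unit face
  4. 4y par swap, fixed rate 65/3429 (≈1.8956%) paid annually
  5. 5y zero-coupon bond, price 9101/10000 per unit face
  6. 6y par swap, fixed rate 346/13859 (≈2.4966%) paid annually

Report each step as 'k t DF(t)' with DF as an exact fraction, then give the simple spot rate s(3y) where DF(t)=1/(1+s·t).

step 1 [1y] bond c/1=17/400: DF=(253119/250000 − 17/400·(0))/(1+17/400) = 607/625 ≈ 0.971200
step 2 [2y] bond c/1=3/200: DF=(966029/1000000 − 3/200·(0.971200))/(1+3/200) = 4687/5000 ≈ 0.937400
step 3 [3y] zero: DF = P = 2337/2500 ≈ 0.934800
step 4 [4y] swap r/1=65/3429: DF=(1 − 65/3429·(0.971200+0.937400+0.934800))/(1+65/3429) = 1857/2000 ≈ 0.928500
step 5 [5y] zero: DF = P = 9101/10000 ≈ 0.910100
step 6 [6y] swap r/1=346/13859: DF=(1 − 346/13859·(0.971200+0.937400+0.934800+0.928500+0.910100))/(1+346/13859) = 1077/1250 ≈ 0.861600

1 1 607/625
2 2 4687/5000
3 3 2337/2500
4 4 1857/2000
5 5 9101/10000
6 6 1077/1250
s(3y) = (1/(2337/2500) − 1)/(3) = 163/7011 ≈ 2.3249%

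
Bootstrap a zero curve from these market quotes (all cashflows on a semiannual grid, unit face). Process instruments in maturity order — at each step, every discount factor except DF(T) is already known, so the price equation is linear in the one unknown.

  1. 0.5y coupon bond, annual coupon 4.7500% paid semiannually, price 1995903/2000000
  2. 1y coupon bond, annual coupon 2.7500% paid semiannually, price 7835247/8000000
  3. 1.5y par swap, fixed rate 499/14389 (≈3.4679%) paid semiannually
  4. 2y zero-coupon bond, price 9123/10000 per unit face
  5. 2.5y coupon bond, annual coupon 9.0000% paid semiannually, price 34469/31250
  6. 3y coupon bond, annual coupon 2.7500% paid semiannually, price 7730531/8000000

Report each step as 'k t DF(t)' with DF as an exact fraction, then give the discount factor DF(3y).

step 1 [0.5y] bond c/2=19/800: DF=(1995903/2000000 − 19/800·(0))/(1+19/800) = 2437/2500 ≈ 0.974800
step 2 [1y] bond c/2=11/800: DF=(7835247/8000000 − 11/800·(0.974800))/(1+11/800) = 9529/10000 ≈ 0.952900
step 3 [1.5y] swap r/2=499/28778: DF=(1 − 499/28778·(0.974800+0.952900))/(1+499/28778) = 9501/10000 ≈ 0.950100
step 4 [2y] zero: DF = P = 9123/10000 ≈ 0.912300
step 5 [2.5y] bond c/2=9/200: DF=(34469/31250 − 9/200·(0.974800+0.952900+0.950100+0.912300))/(1+9/200) = 8923/10000 ≈ 0.892300
step 6 [3y] bond c/2=11/800: DF=(7730531/8000000 − 11/800·(0.974800+0.952900+0.950100+0.912300+0.892300))/(1+11/800) = 8897/10000 ≈ 0.889700

1 1/2 2437/2500
2 1 9529/10000
3 3/2 9501/10000
4 2 9123/10000
5 5/2 8923/10000
6 3 8897/10000
DF(3y) = 8897/10000 ≈ 0.889700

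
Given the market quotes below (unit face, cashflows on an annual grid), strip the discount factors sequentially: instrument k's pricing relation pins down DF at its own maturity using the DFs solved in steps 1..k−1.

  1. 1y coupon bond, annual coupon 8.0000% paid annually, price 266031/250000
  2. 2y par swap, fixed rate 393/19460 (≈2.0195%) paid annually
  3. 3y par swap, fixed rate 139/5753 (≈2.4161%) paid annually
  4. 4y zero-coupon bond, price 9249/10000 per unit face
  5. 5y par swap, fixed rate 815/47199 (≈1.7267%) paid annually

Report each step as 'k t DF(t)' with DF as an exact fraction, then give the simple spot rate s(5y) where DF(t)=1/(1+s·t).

1 1 9853/10000
2 2 9607/10000
3 3 1861/2000
4 4 9249/10000
5 5 1837/2000
s(5y) = (1/(1837/2000) − 1)/(5) = 163/9185 ≈ 1.7746%

step 1 [1y] bond c/1=2/25: DF=(266031/250000 − 2/25·(0))/(1+2/25) = 9853/10000 ≈ 0.985300
step 2 [2y] swap r/1=393/19460: DF=(1 − 393/19460·(0.985300))/(1+393/19460) = 9607/10000 ≈ 0.960700
step 3 [3y] swap r/1=139/5753: DF=(1 − 139/5753·(0.985300+0.960700))/(1+139/5753) = 1861/2000 ≈ 0.930500
step 4 [4y] zero: DF = P = 9249/10000 ≈ 0.924900
step 5 [5y] swap r/1=815/47199: DF=(1 − 815/47199·(0.985300+0.960700+0.930500+0.924900))/(1+815/47199) = 1837/2000 ≈ 0.918500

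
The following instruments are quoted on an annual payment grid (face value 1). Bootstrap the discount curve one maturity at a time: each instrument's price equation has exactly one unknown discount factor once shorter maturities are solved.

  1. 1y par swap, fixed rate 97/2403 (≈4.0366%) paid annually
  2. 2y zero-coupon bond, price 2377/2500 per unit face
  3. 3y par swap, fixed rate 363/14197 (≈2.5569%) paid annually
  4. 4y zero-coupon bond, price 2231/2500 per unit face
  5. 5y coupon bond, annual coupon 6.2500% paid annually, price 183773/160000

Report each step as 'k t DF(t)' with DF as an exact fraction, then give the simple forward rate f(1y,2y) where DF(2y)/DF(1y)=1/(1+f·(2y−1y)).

1 1 2403/2500
2 2 2377/2500
3 3 4637/5000
4 4 2231/2500
5 5 1723/2000
f(1y,2y) = ((2403/2500)/(2377/2500) − 1)/(1) = 26/2377 ≈ 1.0938%

step 1 [1y] swap r/1=97/2403: DF=(1 − 97/2403·(0))/(1+97/2403) = 2403/2500 ≈ 0.961200
step 2 [2y] zero: DF = P = 2377/2500 ≈ 0.950800
step 3 [3y] swap r/1=363/14197: DF=(1 − 363/14197·(0.961200+0.950800))/(1+363/14197) = 4637/5000 ≈ 0.927400
step 4 [4y] zero: DF = P = 2231/2500 ≈ 0.892400
step 5 [5y] bond c/1=1/16: DF=(183773/160000 − 1/16·(0.961200+0.950800+0.927400+0.892400))/(1+1/16) = 1723/2000 ≈ 0.861500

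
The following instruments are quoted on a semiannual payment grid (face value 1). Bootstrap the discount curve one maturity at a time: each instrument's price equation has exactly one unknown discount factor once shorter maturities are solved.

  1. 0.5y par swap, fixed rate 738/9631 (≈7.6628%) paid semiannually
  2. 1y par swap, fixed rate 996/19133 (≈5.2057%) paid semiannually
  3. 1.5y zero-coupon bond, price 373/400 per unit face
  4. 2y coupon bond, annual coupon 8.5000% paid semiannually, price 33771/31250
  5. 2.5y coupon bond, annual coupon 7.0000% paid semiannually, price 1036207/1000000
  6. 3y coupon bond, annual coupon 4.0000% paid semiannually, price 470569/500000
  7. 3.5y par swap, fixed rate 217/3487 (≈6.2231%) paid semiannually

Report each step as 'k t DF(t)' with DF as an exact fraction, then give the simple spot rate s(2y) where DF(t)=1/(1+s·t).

step 1 [0.5y] swap r/2=369/9631: DF=(1 − 369/9631·(0))/(1+369/9631) = 9631/10000 ≈ 0.963100
step 2 [1y] swap r/2=498/19133: DF=(1 − 498/19133·(0.963100))/(1+498/19133) = 4751/5000 ≈ 0.950200
step 3 [1.5y] zero: DF = P = 373/400 ≈ 0.932500
step 4 [2y] bond c/2=17/400: DF=(33771/31250 − 17/400·(0.963100+0.950200+0.932500))/(1+17/400) = 4603/5000 ≈ 0.920600
step 5 [2.5y] bond c/2=7/200: DF=(1036207/1000000 − 7/200·(0.963100+0.950200+0.932500+0.920600))/(1+7/200) = 4369/5000 ≈ 0.873800
step 6 [3y] bond c/2=1/50: DF=(470569/500000 − 1/50·(0.963100+0.950200+0.932500+0.920600+0.873800))/(1+1/50) = 8317/10000 ≈ 0.831700
step 7 [3.5y] swap r/2=217/6974: DF=(1 − 217/6974·(0.963100+0.950200+0.932500+0.920600+0.873800+0.831700))/(1+217/6974) = 8047/10000 ≈ 0.804700

1 1/2 9631/10000
2 1 4751/5000
3 3/2 373/400
4 2 4603/5000
5 5/2 4369/5000
6 3 8317/10000
7 7/2 8047/10000
s(2y) = (1/(4603/5000) − 1)/(2) = 397/9206 ≈ 4.3124%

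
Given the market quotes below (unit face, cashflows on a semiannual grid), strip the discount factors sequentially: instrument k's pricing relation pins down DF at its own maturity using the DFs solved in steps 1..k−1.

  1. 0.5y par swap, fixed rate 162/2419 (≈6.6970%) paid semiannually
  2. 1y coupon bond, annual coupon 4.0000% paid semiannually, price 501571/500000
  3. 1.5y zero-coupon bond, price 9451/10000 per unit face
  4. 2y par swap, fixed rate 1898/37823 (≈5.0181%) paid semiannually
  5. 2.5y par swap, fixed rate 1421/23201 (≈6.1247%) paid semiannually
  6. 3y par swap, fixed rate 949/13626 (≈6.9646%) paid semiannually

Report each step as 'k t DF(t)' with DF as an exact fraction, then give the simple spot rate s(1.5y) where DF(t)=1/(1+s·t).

step 1 [0.5y] swap r/2=81/2419: DF=(1 − 81/2419·(0))/(1+81/2419) = 2419/2500 ≈ 0.967600
step 2 [1y] bond c/2=1/50: DF=(501571/500000 − 1/50·(0.967600))/(1+1/50) = 1929/2000 ≈ 0.964500
step 3 [1.5y] zero: DF = P = 9451/10000 ≈ 0.945100
step 4 [2y] swap r/2=949/37823: DF=(1 − 949/37823·(0.967600+0.964500+0.945100))/(1+949/37823) = 9051/10000 ≈ 0.905100
step 5 [2.5y] swap r/2=1421/46402: DF=(1 − 1421/46402·(0.967600+0.964500+0.945100+0.905100))/(1+1421/46402) = 8579/10000 ≈ 0.857900
step 6 [3y] swap r/2=949/27252: DF=(1 − 949/27252·(0.967600+0.964500+0.945100+0.905100+0.857900))/(1+949/27252) = 4051/5000 ≈ 0.810200

1 1/2 2419/2500
2 1 1929/2000
3 3/2 9451/10000
4 2 9051/10000
5 5/2 8579/10000
6 3 4051/5000
s(1.5y) = (1/(9451/10000) − 1)/(3/2) = 366/9451 ≈ 3.8726%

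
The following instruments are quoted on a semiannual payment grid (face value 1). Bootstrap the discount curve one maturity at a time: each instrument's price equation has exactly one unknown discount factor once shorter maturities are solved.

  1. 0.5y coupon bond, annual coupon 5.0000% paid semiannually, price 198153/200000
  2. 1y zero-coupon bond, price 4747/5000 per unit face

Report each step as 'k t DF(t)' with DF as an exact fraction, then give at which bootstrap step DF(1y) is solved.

step 1 [0.5y] bond c/2=1/40: DF=(198153/200000 − 1/40·(0))/(1+1/40) = 4833/5000 ≈ 0.966600
step 2 [1y] zero: DF = P = 4747/5000 ≈ 0.949400

1 1/2 4833/5000
2 1 4747/5000
DF(1y) is solved at step 2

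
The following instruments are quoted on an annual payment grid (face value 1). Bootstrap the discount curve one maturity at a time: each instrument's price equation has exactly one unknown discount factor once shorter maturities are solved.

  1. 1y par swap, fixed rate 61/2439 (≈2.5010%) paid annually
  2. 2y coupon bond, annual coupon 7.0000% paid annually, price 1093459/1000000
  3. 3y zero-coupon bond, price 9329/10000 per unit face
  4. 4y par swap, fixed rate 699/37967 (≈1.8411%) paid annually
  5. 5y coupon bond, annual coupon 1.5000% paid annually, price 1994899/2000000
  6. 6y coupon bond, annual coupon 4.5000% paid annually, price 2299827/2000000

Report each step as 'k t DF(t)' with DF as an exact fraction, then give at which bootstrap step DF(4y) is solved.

step 1 [1y] swap r/1=61/2439: DF=(1 − 61/2439·(0))/(1+61/2439) = 2439/2500 ≈ 0.975600
step 2 [2y] bond c/1=7/100: DF=(1093459/1000000 − 7/100·(0.975600))/(1+7/100) = 9581/10000 ≈ 0.958100
step 3 [3y] zero: DF = P = 9329/10000 ≈ 0.932900
step 4 [4y] swap r/1=699/37967: DF=(1 − 699/37967·(0.975600+0.958100+0.932900))/(1+699/37967) = 9301/10000 ≈ 0.930100
step 5 [5y] bond c/1=3/200: DF=(1994899/2000000 − 3/200·(0.975600+0.958100+0.932900+0.930100))/(1+3/200) = 4633/5000 ≈ 0.926600
step 6 [6y] bond c/1=9/200: DF=(2299827/2000000 − 9/200·(0.975600+0.958100+0.932900+0.930100+0.926600))/(1+9/200) = 897/1000 ≈ 0.897000

1 1 2439/2500
2 2 9581/10000
3 3 9329/10000
4 4 9301/10000
5 5 4633/5000
6 6 897/1000
DF(4y) is solved at step 4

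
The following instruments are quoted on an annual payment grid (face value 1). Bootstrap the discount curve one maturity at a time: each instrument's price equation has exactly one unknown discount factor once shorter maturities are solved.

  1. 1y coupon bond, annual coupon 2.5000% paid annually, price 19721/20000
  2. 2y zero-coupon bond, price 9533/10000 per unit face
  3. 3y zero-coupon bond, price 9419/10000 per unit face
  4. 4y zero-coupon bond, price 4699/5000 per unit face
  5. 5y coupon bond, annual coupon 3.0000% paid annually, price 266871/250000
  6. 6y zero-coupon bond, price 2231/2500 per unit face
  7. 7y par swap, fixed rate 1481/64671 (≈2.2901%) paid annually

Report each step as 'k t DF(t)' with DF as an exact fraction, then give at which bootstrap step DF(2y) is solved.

step 1 [1y] bond c/1=1/40: DF=(19721/20000 − 1/40·(0))/(1+1/40) = 481/500 ≈ 0.962000
step 2 [2y] zero: DF = P = 9533/10000 ≈ 0.953300
step 3 [3y] zero: DF = P = 9419/10000 ≈ 0.941900
step 4 [4y] zero: DF = P = 4699/5000 ≈ 0.939800
step 5 [5y] bond c/1=3/100: DF=(266871/250000 − 3/100·(0.962000+0.953300+0.941900+0.939800))/(1+3/100) = 4629/5000 ≈ 0.925800
step 6 [6y] zero: DF = P = 2231/2500 ≈ 0.892400
step 7 [7y] swap r/1=1481/64671: DF=(1 − 1481/64671·(0.962000+0.953300+0.941900+0.939800+0.925800+0.892400))/(1+1481/64671) = 8519/10000 ≈ 0.851900

1 1 481/500
2 2 9533/10000
3 3 9419/10000
4 4 4699/5000
5 5 4629/5000
6 6 2231/2500
7 7 8519/10000
DF(2y) is solved at step 2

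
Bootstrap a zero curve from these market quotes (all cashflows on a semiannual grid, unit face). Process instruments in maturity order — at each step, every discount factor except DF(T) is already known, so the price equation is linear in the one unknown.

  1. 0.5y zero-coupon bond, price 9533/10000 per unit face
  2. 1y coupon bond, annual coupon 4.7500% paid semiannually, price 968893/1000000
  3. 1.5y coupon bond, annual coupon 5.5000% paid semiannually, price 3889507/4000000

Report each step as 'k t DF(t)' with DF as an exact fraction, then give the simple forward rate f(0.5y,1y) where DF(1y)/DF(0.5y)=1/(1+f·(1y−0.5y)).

step 1 [0.5y] zero: DF = P = 9533/10000 ≈ 0.953300
step 2 [1y] bond c/2=19/800: DF=(968893/1000000 − 19/800·(0.953300))/(1+19/800) = 9243/10000 ≈ 0.924300
step 3 [1.5y] bond c/2=11/400: DF=(3889507/4000000 − 11/400·(0.953300+0.924300))/(1+11/400) = 8961/10000 ≈ 0.896100

1 1/2 9533/10000
2 1 9243/10000
3 3/2 8961/10000
f(0.5y,1y) = ((9533/10000)/(9243/10000) − 1)/(1/2) = 580/9243 ≈ 6.2750%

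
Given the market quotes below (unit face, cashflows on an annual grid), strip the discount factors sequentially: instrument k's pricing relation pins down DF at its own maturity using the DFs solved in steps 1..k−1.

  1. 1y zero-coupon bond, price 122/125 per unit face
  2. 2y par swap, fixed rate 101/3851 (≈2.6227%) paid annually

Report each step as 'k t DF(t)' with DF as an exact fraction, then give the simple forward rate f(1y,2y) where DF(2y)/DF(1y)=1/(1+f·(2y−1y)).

step 1 [1y] zero: DF = P = 122/125 ≈ 0.976000
step 2 [2y] swap r/1=101/3851: DF=(1 − 101/3851·(0.976000))/(1+101/3851) = 1899/2000 ≈ 0.949500

1 1 122/125
2 2 1899/2000
f(1y,2y) = ((122/125)/(1899/2000) − 1)/(1) = 53/1899 ≈ 2.7909%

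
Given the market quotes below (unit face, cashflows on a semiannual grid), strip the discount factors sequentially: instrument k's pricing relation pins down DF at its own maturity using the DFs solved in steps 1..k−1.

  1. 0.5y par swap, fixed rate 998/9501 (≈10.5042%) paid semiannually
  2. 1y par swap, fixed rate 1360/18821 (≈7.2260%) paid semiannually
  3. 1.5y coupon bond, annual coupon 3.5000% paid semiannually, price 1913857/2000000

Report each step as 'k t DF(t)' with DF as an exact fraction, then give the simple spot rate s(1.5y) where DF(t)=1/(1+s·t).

step 1 [0.5y] swap r/2=499/9501: DF=(1 − 499/9501·(0))/(1+499/9501) = 9501/10000 ≈ 0.950100
step 2 [1y] swap r/2=680/18821: DF=(1 − 680/18821·(0.950100))/(1+680/18821) = 233/250 ≈ 0.932000
step 3 [1.5y] bond c/2=7/400: DF=(1913857/2000000 − 7/400·(0.950100+0.932000))/(1+7/400) = 9081/10000 ≈ 0.908100

1 1/2 9501/10000
2 1 233/250
3 3/2 9081/10000
s(1.5y) = (1/(9081/10000) − 1)/(3/2) = 1838/27243 ≈ 6.7467%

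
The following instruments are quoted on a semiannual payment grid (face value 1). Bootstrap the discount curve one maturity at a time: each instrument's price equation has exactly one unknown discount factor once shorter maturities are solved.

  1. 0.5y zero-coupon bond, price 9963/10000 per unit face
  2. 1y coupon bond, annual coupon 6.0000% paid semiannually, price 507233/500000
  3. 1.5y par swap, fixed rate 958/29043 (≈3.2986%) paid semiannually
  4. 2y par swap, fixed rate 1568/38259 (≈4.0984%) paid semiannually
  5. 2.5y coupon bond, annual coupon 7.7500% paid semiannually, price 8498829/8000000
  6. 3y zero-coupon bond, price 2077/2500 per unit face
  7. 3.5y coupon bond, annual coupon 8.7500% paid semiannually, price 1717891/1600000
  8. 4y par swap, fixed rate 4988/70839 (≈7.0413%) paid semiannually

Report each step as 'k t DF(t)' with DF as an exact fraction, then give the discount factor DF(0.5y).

1 1/2 9963/10000
2 1 9559/10000
3 3/2 9521/10000
4 2 576/625
5 5/2 22/25
6 3 2077/2500
7 7/2 3983/5000
8 4 3753/5000
DF(0.5y) = 9963/10000 ≈ 0.996300

step 1 [0.5y] zero: DF = P = 9963/10000 ≈ 0.996300
step 2 [1y] bond c/2=3/100: DF=(507233/500000 − 3/100·(0.996300))/(1+3/100) = 9559/10000 ≈ 0.955900
step 3 [1.5y] swap r/2=479/29043: DF=(1 − 479/29043·(0.996300+0.955900))/(1+479/29043) = 9521/10000 ≈ 0.952100
step 4 [2y] swap r/2=784/38259: DF=(1 − 784/38259·(0.996300+0.955900+0.952100))/(1+784/38259) = 576/625 ≈ 0.921600
step 5 [2.5y] bond c/2=31/800: DF=(8498829/8000000 − 31/800·(0.996300+0.955900+0.952100+0.921600))/(1+31/800) = 22/25 ≈ 0.880000
step 6 [3y] zero: DF = P = 2077/2500 ≈ 0.830800
step 7 [3.5y] bond c/2=7/160: DF=(1717891/1600000 − 7/160·(0.996300+0.955900+0.952100+0.921600+0.880000+0.830800))/(1+7/160) = 3983/5000 ≈ 0.796600
step 8 [4y] swap r/2=2494/70839: DF=(1 − 2494/70839·(0.996300+0.955900+0.952100+0.921600+0.880000+0.830800+0.796600))/(1+2494/70839) = 3753/5000 ≈ 0.750600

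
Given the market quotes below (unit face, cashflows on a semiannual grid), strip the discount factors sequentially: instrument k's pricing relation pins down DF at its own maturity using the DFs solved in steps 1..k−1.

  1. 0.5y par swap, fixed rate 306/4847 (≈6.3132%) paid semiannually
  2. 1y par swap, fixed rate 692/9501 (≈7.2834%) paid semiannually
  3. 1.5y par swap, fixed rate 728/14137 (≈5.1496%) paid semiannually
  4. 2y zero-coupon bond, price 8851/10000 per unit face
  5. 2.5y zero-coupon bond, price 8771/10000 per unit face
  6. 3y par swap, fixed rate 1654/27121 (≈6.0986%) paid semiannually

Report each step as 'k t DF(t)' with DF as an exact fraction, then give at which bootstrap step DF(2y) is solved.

step 1 [0.5y] swap r/2=153/4847: DF=(1 − 153/4847·(0))/(1+153/4847) = 4847/5000 ≈ 0.969400
step 2 [1y] swap r/2=346/9501: DF=(1 − 346/9501·(0.969400))/(1+346/9501) = 2327/2500 ≈ 0.930800
step 3 [1.5y] swap r/2=364/14137: DF=(1 − 364/14137·(0.969400+0.930800))/(1+364/14137) = 1159/1250 ≈ 0.927200
step 4 [2y] zero: DF = P = 8851/10000 ≈ 0.885100
step 5 [2.5y] zero: DF = P = 8771/10000 ≈ 0.877100
step 6 [3y] swap r/2=827/27121: DF=(1 − 827/27121·(0.969400+0.930800+0.927200+0.885100+0.877100))/(1+827/27121) = 4173/5000 ≈ 0.834600

1 1/2 4847/5000
2 1 2327/2500
3 3/2 1159/1250
4 2 8851/10000
5 5/2 8771/10000
6 3 4173/5000
DF(2y) is solved at step 4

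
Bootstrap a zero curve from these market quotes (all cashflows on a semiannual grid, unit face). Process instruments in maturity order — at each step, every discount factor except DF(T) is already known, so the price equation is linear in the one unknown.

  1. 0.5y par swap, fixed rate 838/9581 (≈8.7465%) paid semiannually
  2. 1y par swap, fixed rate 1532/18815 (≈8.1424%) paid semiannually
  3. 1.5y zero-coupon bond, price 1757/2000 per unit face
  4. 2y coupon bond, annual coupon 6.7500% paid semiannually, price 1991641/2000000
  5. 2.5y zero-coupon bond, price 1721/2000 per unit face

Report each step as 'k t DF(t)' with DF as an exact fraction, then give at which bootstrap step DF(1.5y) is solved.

step 1 [0.5y] swap r/2=419/9581: DF=(1 − 419/9581·(0))/(1+419/9581) = 9581/10000 ≈ 0.958100
step 2 [1y] swap r/2=766/18815: DF=(1 − 766/18815·(0.958100))/(1+766/18815) = 4617/5000 ≈ 0.923400
step 3 [1.5y] zero: DF = P = 1757/2000 ≈ 0.878500
step 4 [2y] bond c/2=27/800: DF=(1991641/2000000 − 27/800·(0.958100+0.923400+0.878500))/(1+27/800) = 2183/2500 ≈ 0.873200
step 5 [2.5y] zero: DF = P = 1721/2000 ≈ 0.860500

1 1/2 9581/10000
2 1 4617/5000
3 3/2 1757/2000
4 2 2183/2500
5 5/2 1721/2000
DF(1.5y) is solved at step 3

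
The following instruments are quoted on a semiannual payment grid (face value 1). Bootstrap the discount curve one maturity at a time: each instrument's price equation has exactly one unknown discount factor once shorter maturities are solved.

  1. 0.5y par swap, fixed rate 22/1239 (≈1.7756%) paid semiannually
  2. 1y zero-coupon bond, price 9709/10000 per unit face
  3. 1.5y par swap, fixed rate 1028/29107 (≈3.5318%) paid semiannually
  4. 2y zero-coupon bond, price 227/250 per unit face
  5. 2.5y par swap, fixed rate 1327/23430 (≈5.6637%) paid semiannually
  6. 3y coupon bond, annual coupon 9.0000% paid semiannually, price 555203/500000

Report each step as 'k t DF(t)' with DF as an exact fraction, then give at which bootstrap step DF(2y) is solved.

step 1 [0.5y] swap r/2=11/1239: DF=(1 − 11/1239·(0))/(1+11/1239) = 1239/1250 ≈ 0.991200
step 2 [1y] zero: DF = P = 9709/10000 ≈ 0.970900
step 3 [1.5y] swap r/2=514/29107: DF=(1 − 514/29107·(0.991200+0.970900))/(1+514/29107) = 4743/5000 ≈ 0.948600
step 4 [2y] zero: DF = P = 227/250 ≈ 0.908000
step 5 [2.5y] swap r/2=1327/46860: DF=(1 − 1327/46860·(0.991200+0.970900+0.948600+0.908000))/(1+1327/46860) = 8673/10000 ≈ 0.867300
step 6 [3y] bond c/2=9/200: DF=(555203/500000 − 9/200·(0.991200+0.970900+0.948600+0.908000+0.867300))/(1+9/200) = 538/625 ≈ 0.860800

1 1/2 1239/1250
2 1 9709/10000
3 3/2 4743/5000
4 2 227/250
5 5/2 8673/10000
6 3 538/625
DF(2y) is solved at step 4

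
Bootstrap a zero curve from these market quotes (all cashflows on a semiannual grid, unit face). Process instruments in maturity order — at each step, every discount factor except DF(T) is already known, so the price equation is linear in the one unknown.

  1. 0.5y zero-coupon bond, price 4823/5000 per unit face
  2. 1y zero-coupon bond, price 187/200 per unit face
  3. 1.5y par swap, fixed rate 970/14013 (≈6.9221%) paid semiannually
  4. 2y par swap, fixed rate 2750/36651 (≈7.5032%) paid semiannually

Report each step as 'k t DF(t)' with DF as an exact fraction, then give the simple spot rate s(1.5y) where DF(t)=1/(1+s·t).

1 1/2 4823/5000
2 1 187/200
3 3/2 903/1000
4 2 69/80
s(1.5y) = (1/(903/1000) − 1)/(3/2) = 194/2709 ≈ 7.1613%

step 1 [0.5y] zero: DF = P = 4823/5000 ≈ 0.964600
step 2 [1y] zero: DF = P = 187/200 ≈ 0.935000
step 3 [1.5y] swap r/2=485/14013: DF=(1 − 485/14013·(0.964600+0.935000))/(1+485/14013) = 903/1000 ≈ 0.903000
step 4 [2y] swap r/2=1375/36651: DF=(1 − 1375/36651·(0.964600+0.935000+0.903000))/(1+1375/36651) = 69/80 ≈ 0.862500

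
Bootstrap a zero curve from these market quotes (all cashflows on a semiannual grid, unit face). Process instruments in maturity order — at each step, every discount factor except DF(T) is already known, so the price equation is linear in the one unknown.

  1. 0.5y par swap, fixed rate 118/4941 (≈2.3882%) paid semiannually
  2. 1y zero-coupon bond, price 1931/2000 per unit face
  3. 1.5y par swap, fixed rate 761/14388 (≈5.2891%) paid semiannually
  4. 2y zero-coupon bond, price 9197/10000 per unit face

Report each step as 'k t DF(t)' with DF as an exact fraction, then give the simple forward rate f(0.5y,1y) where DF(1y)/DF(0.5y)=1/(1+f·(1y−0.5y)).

1 1/2 4941/5000
2 1 1931/2000
3 3/2 9239/10000
4 2 9197/10000
f(0.5y,1y) = ((4941/5000)/(1931/2000) − 1)/(1/2) = 454/9655 ≈ 4.7022%

step 1 [0.5y] swap r/2=59/4941: DF=(1 − 59/4941·(0))/(1+59/4941) = 4941/5000 ≈ 0.988200
step 2 [1y] zero: DF = P = 1931/2000 ≈ 0.965500
step 3 [1.5y] swap r/2=761/28776: DF=(1 − 761/28776·(0.988200+0.965500))/(1+761/28776) = 9239/10000 ≈ 0.923900
step 4 [2y] zero: DF = P = 9197/10000 ≈ 0.919700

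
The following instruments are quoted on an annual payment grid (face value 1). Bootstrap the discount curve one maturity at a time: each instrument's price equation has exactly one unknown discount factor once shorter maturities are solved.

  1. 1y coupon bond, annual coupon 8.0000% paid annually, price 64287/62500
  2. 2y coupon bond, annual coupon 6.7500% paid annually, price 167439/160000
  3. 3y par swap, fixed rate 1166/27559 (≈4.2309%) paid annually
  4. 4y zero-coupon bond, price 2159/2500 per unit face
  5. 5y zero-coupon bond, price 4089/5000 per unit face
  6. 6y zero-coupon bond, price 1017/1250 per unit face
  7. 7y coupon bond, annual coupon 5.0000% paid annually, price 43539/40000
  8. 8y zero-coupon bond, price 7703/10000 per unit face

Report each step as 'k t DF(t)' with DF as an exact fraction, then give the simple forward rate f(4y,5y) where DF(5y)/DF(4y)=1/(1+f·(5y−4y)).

1 1 2381/2500
2 2 9201/10000
3 3 4417/5000
4 4 2159/2500
5 5 4089/5000
6 6 1017/1250
7 7 3933/5000
8 8 7703/10000
f(4y,5y) = ((2159/2500)/(4089/5000) − 1)/(1) = 229/4089 ≈ 5.6004%

step 1 [1y] bond c/1=2/25: DF=(64287/62500 − 2/25·(0))/(1+2/25) = 2381/2500 ≈ 0.952400
step 2 [2y] bond c/1=27/400: DF=(167439/160000 − 27/400·(0.952400))/(1+27/400) = 9201/10000 ≈ 0.920100
step 3 [3y] swap r/1=1166/27559: DF=(1 − 1166/27559·(0.952400+0.920100))/(1+1166/27559) = 4417/5000 ≈ 0.883400
step 4 [4y] zero: DF = P = 2159/2500 ≈ 0.863600
step 5 [5y] zero: DF = P = 4089/5000 ≈ 0.817800
step 6 [6y] zero: DF = P = 1017/1250 ≈ 0.813600
step 7 [7y] bond c/1=1/20: DF=(43539/40000 − 1/20·(0.952400+0.920100+0.883400+0.863600+0.817800+0.813600))/(1+1/20) = 3933/5000 ≈ 0.786600
step 8 [8y] zero: DF = P = 7703/10000 ≈ 0.770300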